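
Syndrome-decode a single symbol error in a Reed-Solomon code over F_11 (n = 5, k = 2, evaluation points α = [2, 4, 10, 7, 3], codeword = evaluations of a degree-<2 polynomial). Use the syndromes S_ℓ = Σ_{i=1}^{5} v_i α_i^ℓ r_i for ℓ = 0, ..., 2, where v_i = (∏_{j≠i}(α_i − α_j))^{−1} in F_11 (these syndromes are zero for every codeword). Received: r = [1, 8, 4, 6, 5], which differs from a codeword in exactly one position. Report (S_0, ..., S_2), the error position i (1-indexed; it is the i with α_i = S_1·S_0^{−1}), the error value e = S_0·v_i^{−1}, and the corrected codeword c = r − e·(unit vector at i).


S = (7, 3, 6), error at position 1, error magnitude e = 10, c = [2, 8, 4, 6, 5].

Step 1: column multipliers v_i = (∏_{j≠i}(α_i − α_j))^{−1} mod 11.
  i = 1 (α = 2): (2−4)(2−10)(2−7)(2−3) = (−2)·(−8)·(−5)·(−1) = 80 ≡ 3, so v_1 = 3^{−1} = 4 (mod 11).
  i = 2 (α = 4): (4−2)(4−10)(4−7)(4−3) = 2·(−6)·(−3)·1 = 36 ≡ 3, so v_2 = 3^{−1} = 4 (mod 11).
  i = 3 (α = 10): (10−2)(10−4)(10−7)(10−3) = 8·6·3·7 = 1008 ≡ 7, so v_3 = 7^{−1} = 8 (mod 11).
  i = 4 (α = 7): (7−2)(7−4)(7−10)(7−3) = 5·3·(−3)·4 = −180 ≡ 7, so v_4 = 7^{−1} = 8 (mod 11).
  i = 5 (α = 3): (3−2)(3−4)(3−10)(3−7) = 1·(−1)·(−7)·(−4) = −28 ≡ 5, so v_5 = 5^{−1} = 9 (mod 11).
  v = [4, 4, 8, 8, 9].
Step 2: syndromes of r = [1, 8, 4, 6, 5] (all sums mod 11).
  S_0 = Σ v_i r_i = 4·1 + 4·8 + 8·4 + 8·6 + 9·5 = 161 ≡ 7.
  S_1 = Σ v_i α_i r_i = 4·2·1 + 4·4·8 + 8·10·4 + 8·7·6 + 9·3·5 = 927 ≡ 3.
  α_i^2 mod 11 = [4, 5, 1, 5, 9].
  S_2 = Σ v_i α_i^2 r_i = 4·4·1 + 4·5·8 + 8·1·4 + 8·5·6 + 9·9·5 = 853 ≡ 6.
  S = (7, 3, 6) ≠ 0, so r is not a codeword (an error is present).
Step 3: locate the error. For a single error e at position i, S_ℓ = v_i·e·α_i^ℓ, so α_err = S_1/S_0.
  S_0^{−1} = 7^{−1} = 8 (mod 11), so α_err = 3·8 = 24 ≡ 2 = α_1. Error position i = 1.
  Consistency check: S_2/S_1 = 6·4 = 24 ≡ 2 = α_err ✓ (single-error assumption holds).
Step 4: error magnitude e = S_0/v_1 = S_0·∏_{j≠1}(α_1 − α_j) = 7·3 = 21 ≡ 10 (mod 11).
Step 5: correct position 1: c_1 = r_1 − e = 1 − 10 ≡ 2 (mod 11). Hence c = [2, 8, 4, 6, 5].
  Check: interpolating c through the α_i gives m(x) = 7 + 3·x (degree < 2) with m(α_i) = c_i for every i, so c is indeed a codeword.


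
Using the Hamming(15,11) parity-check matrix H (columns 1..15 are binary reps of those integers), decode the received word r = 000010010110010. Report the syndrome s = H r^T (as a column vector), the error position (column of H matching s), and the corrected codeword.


s = (0, 0, 1, 0)^T, error position = 2, corrected codeword c = 010010010110010

Compute s = H r^T mod 2 one row at a time:
  s_1 = 1 + 0 + 1 + 1 + 0 + 0 + 1 + 0 = 4 ≡ 0 (mod 2).
  s_2 = 0 + 1 + 0 + 0 + 0 + 0 + 1 + 0 = 2 ≡ 0 (mod 2).
  s_3 = 0 + 0 + 0 + 0 + 1 + 1 + 1 + 0 = 3 ≡ 1 (mod 2).
  s_4 = 0 + 0 + 1 + 0 + 0 + 1 + 0 + 0 = 2 ≡ 0 (mod 2).
s = (0, 0, 1, 0)^T — this equals column 2 of H (binary 0010), so error is at position 2.
Correct: flip bit 2 of r = 000010010110010 to get c = 010010010110010.


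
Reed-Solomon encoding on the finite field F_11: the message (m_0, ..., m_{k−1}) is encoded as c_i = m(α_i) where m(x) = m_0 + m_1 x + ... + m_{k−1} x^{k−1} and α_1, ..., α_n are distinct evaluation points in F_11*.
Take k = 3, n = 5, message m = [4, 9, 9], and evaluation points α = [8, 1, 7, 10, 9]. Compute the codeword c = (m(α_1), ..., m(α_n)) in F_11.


c = [3, 0, 2, 4, 0]

Message polynomial: m(x) = 4 + 9·x + 9·x^2 (mod 11).
For each evaluation point α_i, compute m(α_i) mod 11:
  α_1 = 8: Horner steps 9 → 4 → 3, so m(8) = 3.
  α_2 = 1: Horner steps 9 → 7 → 0, so m(1) = 0.
  α_3 = 7: Horner steps 9 → 6 → 2, so m(7) = 2.
  α_4 = 10: Horner steps 9 → 0 → 4, so m(10) = 4.
  α_5 = 9: Horner steps 9 → 2 → 0, so m(9) = 0.
Codeword c = [3, 0, 2, 4, 0] ∈ F_11^5.


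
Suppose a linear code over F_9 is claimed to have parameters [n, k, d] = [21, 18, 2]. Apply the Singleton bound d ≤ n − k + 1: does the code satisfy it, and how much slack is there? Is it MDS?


Singleton RHS = n − k + 1 = 4, slack = 2, bound satisfied, not MDS.

Singleton bound: d ≤ n − k + 1.
Here n = 21, k = 18, so n − k + 1 = 4.
Given d = 2, check d ≤ 4: YES.
Slack = (n − k + 1) − d = 2.
The code is NOT MDS (slack = 2 > 0).
Description: the claimed parameters are [21, 18, 2]_9; such a code would be non-MDS.


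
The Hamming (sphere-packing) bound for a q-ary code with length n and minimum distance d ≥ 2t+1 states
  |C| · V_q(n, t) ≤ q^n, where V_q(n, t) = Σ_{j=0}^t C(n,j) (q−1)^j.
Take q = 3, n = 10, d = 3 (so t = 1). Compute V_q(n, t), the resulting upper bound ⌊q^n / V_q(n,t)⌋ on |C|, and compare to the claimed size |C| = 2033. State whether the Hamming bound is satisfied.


V_q(n, t) = 21, q^n = 59049, Hamming bound = 2811, |C| = 2033 ≤ bound (satisfied).

Step 1: Compute V_q(n, t) = Σ_{j=0}^1 C(n, j) (q−1)^j.
  j = 0: C(10,0)·(2)^0 = 1·1 = 1.
  j = 1: C(10,1)·(2)^1 = 10·2 = 20.
  V_q(n, t) = 1 + 20 = 21.
Step 2: q^n = 3^10 = 59049.
Step 3: Hamming bound ⌊q^n / V_q(n,t)⌋ = ⌊59049/21⌋ = 2811.
Step 4: Compare |C| = 2033 to 2811: satisfied.
The claimed |C| lies below the Hamming bound.


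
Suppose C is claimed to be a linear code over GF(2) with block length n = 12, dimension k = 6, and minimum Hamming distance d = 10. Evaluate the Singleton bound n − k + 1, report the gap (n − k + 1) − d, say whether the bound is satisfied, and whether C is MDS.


Singleton RHS = n − k + 1 = 7, slack = -3, bound violated (no such code; not MDS).

Singleton bound: d ≤ n − k + 1.
Here n = 12, k = 6, so n − k + 1 = 7.
Given d = 10, check d ≤ 7: NO.
Slack = (n − k + 1) − d = -3.
The slack is negative: d = 10 exceeds n − k + 1 = 7 by 3, so the Singleton bound is violated and no linear [12, 6, 10]_2 code can exist. In particular it is not MDS (MDS requires d = n − k + 1 exactly).
Description: the claimed parameters are [12, 6, 10]_2; such a code would be impossible (violates the Singleton bound).


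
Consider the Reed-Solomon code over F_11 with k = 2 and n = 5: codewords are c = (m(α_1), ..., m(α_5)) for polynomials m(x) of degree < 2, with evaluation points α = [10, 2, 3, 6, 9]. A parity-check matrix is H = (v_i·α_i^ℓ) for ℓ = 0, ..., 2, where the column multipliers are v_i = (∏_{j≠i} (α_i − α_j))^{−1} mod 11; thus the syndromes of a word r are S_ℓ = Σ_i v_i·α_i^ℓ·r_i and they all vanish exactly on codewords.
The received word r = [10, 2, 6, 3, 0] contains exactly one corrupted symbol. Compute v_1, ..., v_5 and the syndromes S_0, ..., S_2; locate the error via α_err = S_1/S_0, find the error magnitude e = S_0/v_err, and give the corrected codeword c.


S = (7, 3, 6), error at position 2, error magnitude e = 6, c = [10, 7, 6, 3, 0].

Step 1: column multipliers v_i = (∏_{j≠i}(α_i − α_j))^{−1} mod 11.
  i = 1 (α = 10): (10−2)(10−3)(10−6)(10−9) = 8·7·4·1 = 224 ≡ 4, so v_1 = 4^{−1} = 3 (mod 11).
  i = 2 (α = 2): (2−10)(2−3)(2−6)(2−9) = (−8)·(−1)·(−4)·(−7) = 224 ≡ 4, so v_2 = 4^{−1} = 3 (mod 11).
  i = 3 (α = 3): (3−10)(3−2)(3−6)(3−9) = (−7)·1·(−3)·(−6) = −126 ≡ 6, so v_3 = 6^{−1} = 2 (mod 11).
  i = 4 (α = 6): (6−10)(6−2)(6−3)(6−9) = (−4)·4·3·(−3) = 144 ≡ 1, so v_4 = 1^{−1} = 1 (mod 11).
  i = 5 (α = 9): (9−10)(9−2)(9−3)(9−6) = (−1)·7·6·3 = −126 ≡ 6, so v_5 = 6^{−1} = 2 (mod 11).
  v = [3, 3, 2, 1, 2].
Step 2: syndromes of r = [10, 2, 6, 3, 0] (all sums mod 11).
  S_0 = Σ v_i r_i = 3·10 + 3·2 + 2·6 + 1·3 + 2·0 = 51 ≡ 7.
  S_1 = Σ v_i α_i r_i = 3·10·10 + 3·2·2 + 2·3·6 + 1·6·3 + 2·9·0 = 366 ≡ 3.
  α_i^2 mod 11 = [1, 4, 9, 3, 4].
  S_2 = Σ v_i α_i^2 r_i = 3·1·10 + 3·4·2 + 2·9·6 + 1·3·3 + 2·4·0 = 171 ≡ 6.
  S = (7, 3, 6) ≠ 0, so r is not a codeword (an error is present).
Step 3: locate the error. For a single error e at position i, S_ℓ = v_i·e·α_i^ℓ, so α_err = S_1/S_0.
  S_0^{−1} = 7^{−1} = 8 (mod 11), so α_err = 3·8 = 24 ≡ 2 = α_2. Error position i = 2.
  Consistency check: S_2/S_1 = 6·4 = 24 ≡ 2 = α_err ✓ (single-error assumption holds).
Step 4: error magnitude e = S_0/v_2 = S_0·∏_{j≠2}(α_2 − α_j) = 7·4 = 28 ≡ 6 (mod 11).
Step 5: correct position 2: c_2 = r_2 − e = 2 − 6 ≡ 7 (mod 11). Hence c = [10, 7, 6, 3, 0].
  Check: interpolating c through the α_i gives m(x) = 9 + 10·x (degree < 2) with m(α_i) = c_i for every i, so c is indeed a codeword.


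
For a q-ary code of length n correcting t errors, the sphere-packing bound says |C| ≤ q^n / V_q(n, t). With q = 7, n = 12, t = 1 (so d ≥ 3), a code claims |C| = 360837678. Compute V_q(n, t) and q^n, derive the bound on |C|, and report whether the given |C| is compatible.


V_q(n, t) = 73, q^n = 13841287201, Hamming bound = 189606673, |C| = 360837678 > bound (violated).

Step 1: Compute V_q(n, t) = Σ_{j=0}^1 C(n, j) (q−1)^j.
  j = 0: C(12,0)·(6)^0 = 1·1 = 1.
  j = 1: C(12,1)·(6)^1 = 12·6 = 72.
  V_q(n, t) = 1 + 72 = 73.
Step 2: q^n = 7^12 = 13841287201.
Step 3: Hamming bound ⌊q^n / V_q(n,t)⌋ = ⌊13841287201/73⌋ = 189606673.
Step 4: Compare |C| = 360837678 to 189606673: violated.
The claimed |C| lies above the Hamming bound, so no 7-ary code of length 12 with d ≥ 3 can have 360837678 codewords.


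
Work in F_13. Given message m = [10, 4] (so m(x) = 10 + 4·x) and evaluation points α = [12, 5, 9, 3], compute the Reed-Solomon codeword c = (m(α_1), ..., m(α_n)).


c = [6, 4, 7, 9]

Message polynomial: m(x) = 10 + 4·x (mod 13).
For each evaluation point α_i, compute m(α_i) mod 13:
  α_1 = 12: Horner steps 4 → 6, so m(12) = 6.
  α_2 = 5: Horner steps 4 → 4, so m(5) = 4.
  α_3 = 9: Horner steps 4 → 7, so m(9) = 7.
  α_4 = 3: Horner steps 4 → 9, so m(3) = 9.
Codeword c = [6, 4, 7, 9] ∈ F_13^4.


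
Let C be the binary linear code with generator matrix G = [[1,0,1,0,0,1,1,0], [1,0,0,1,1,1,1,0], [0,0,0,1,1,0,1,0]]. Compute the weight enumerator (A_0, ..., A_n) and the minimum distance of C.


Weight distribution: A_0 = 1, A_2 = 2, A_3 = 2, A_4 = 1, A_5 = 2. Minimum distance d = 2.

Enumerate all 2^3 = 8 messages m ∈ F_2^3.
For each, compute codeword c = mG in F_2^8, then tally its weight.
  m = 000 → c = 00000000, weight = 0.
  m = 100 → c = 10100110, weight = 4.
  m = 010 → c = 10011110, weight = 5.
  m = 110 → c = 00111000, weight = 3.
  m = 001 → c = 00011010, weight = 3.
  m = 101 → c = 10111100, weight = 5.
  m = 011 → c = 10000100, weight = 2.
  m = 111 → c = 00100010, weight = 2.
Tally weights:
  weight 0: 1 codewords.
  weight 2: 2 codewords.
  weight 3: 2 codewords.
  weight 4: 1 codewords.
  weight 5: 2 codewords.
Minimum distance d = smallest w > 0 with A_w > 0 = 2.
Sanity: Σ A_w = 8 = 2^3 = 8 ✓.


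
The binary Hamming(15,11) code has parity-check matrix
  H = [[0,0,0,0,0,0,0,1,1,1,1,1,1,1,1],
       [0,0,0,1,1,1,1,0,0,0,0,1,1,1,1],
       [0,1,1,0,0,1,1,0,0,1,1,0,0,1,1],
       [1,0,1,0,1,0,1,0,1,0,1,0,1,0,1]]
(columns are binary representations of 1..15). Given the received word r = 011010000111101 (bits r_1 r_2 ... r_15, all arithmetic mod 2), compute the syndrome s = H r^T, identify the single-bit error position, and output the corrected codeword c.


s = (1, 0, 1, 1)^T, error position = 11, corrected codeword c = 011010000101101

Compute s = H r^T mod 2 one row at a time:
  s_1 = 0 + 0 + 1 + 1 + 1 + 1 + 0 + 1 = 5 ≡ 1 (mod 2).
  s_2 = 0 + 1 + 0 + 0 + 1 + 1 + 0 + 1 = 4 ≡ 0 (mod 2).
  s_3 = 1 + 1 + 0 + 0 + 1 + 1 + 0 + 1 = 5 ≡ 1 (mod 2).
  s_4 = 0 + 1 + 1 + 0 + 0 + 1 + 1 + 1 = 5 ≡ 1 (mod 2).
s = (1, 0, 1, 1)^T — this equals column 11 of H (binary 1011), so error is at position 11.
Correct: flip bit 11 of r = 011010000111101 to get c = 011010000101101.


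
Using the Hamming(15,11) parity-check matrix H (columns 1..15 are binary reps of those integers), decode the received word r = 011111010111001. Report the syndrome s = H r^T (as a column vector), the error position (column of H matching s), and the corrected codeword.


s = (1, 1, 0, 0)^T, error position = 12, corrected codeword c = 011111010110001

Compute s = H r^T mod 2 one row at a time:
  s_1 = 1 + 0 + 1 + 1 + 1 + 0 + 0 + 1 = 5 ≡ 1 (mod 2).
  s_2 = 1 + 1 + 1 + 0 + 1 + 0 + 0 + 1 = 5 ≡ 1 (mod 2).
  s_3 = 1 + 1 + 1 + 0 + 1 + 1 + 0 + 1 = 6 ≡ 0 (mod 2).
  s_4 = 0 + 1 + 1 + 0 + 0 + 1 + 0 + 1 = 4 ≡ 0 (mod 2).
s = (1, 1, 0, 0)^T — this equals column 12 of H (binary 1100), so error is at position 12.
Correct: flip bit 12 of r = 011111010111001 to get c = 011111010110001.


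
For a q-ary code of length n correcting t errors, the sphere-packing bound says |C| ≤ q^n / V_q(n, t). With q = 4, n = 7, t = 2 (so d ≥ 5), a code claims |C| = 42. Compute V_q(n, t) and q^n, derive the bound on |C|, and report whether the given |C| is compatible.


V_q(n, t) = 211, q^n = 16384, Hamming bound = 77, |C| = 42 ≤ bound (satisfied).

Step 1: Compute V_q(n, t) = Σ_{j=0}^2 C(n, j) (q−1)^j.
  j = 0: C(7,0)·(3)^0 = 1·1 = 1.
  j = 1: C(7,1)·(3)^1 = 7·3 = 21.
  j = 2: C(7,2)·(3)^2 = 21·9 = 189.
  V_q(n, t) = 1 + 21 + 189 = 211.
Step 2: q^n = 4^7 = 16384.
Step 3: Hamming bound ⌊q^n / V_q(n,t)⌋ = ⌊16384/211⌋ = 77.
Step 4: Compare |C| = 42 to 77: satisfied.
The claimed |C| lies below the Hamming bound.


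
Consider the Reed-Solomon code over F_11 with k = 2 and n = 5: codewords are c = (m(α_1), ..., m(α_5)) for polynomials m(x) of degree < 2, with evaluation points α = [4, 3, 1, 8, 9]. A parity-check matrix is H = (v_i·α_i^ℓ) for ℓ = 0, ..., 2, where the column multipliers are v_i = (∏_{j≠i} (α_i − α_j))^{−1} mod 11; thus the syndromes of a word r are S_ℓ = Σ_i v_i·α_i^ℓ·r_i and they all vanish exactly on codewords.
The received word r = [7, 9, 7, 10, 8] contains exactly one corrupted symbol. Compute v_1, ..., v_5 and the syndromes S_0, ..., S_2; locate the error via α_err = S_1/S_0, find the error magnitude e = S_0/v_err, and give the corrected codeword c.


S = (10, 10, 10), error at position 3, error magnitude e = 5, c = [7, 9, 2, 10, 8].

Step 1: column multipliers v_i = (∏_{j≠i}(α_i − α_j))^{−1} mod 11.
  i = 1 (α = 4): (4−3)(4−1)(4−8)(4−9) = 1·3·(−4)·(−5) = 60 ≡ 5, so v_1 = 5^{−1} = 9 (mod 11).
  i = 2 (α = 3): (3−4)(3−1)(3−8)(3−9) = (−1)·2·(−5)·(−6) = −60 ≡ 6, so v_2 = 6^{−1} = 2 (mod 11).
  i = 3 (α = 1): (1−4)(1−3)(1−8)(1−9) = (−3)·(−2)·(−7)·(−8) = 336 ≡ 6, so v_3 = 6^{−1} = 2 (mod 11).
  i = 4 (α = 8): (8−4)(8−3)(8−1)(8−9) = 4·5·7·(−1) = −140 ≡ 3, so v_4 = 3^{−1} = 4 (mod 11).
  i = 5 (α = 9): (9−4)(9−3)(9−1)(9−8) = 5·6·8·1 = 240 ≡ 9, so v_5 = 9^{−1} = 5 (mod 11).
  v = [9, 2, 2, 4, 5].
Step 2: syndromes of r = [7, 9, 7, 10, 8] (all sums mod 11).
  S_0 = Σ v_i r_i = 9·7 + 2·9 + 2·7 + 4·10 + 5·8 = 175 ≡ 10.
  S_1 = Σ v_i α_i r_i = 9·4·7 + 2·3·9 + 2·1·7 + 4·8·10 + 5·9·8 = 1000 ≡ 10.
  α_i^2 mod 11 = [5, 9, 1, 9, 4].
  S_2 = Σ v_i α_i^2 r_i = 9·5·7 + 2·9·9 + 2·1·7 + 4·9·10 + 5·4·8 = 1011 ≡ 10.
  S = (10, 10, 10) ≠ 0, so r is not a codeword (an error is present).
Step 3: locate the error. For a single error e at position i, S_ℓ = v_i·e·α_i^ℓ, so α_err = S_1/S_0.
  S_0^{−1} = 10^{−1} = 10 (mod 11), so α_err = 10·10 = 100 ≡ 1 = α_3. Error position i = 3.
  Consistency check: S_2/S_1 = 10·10 = 100 ≡ 1 = α_err ✓ (single-error assumption holds).
Step 4: error magnitude e = S_0/v_3 = S_0·∏_{j≠3}(α_3 − α_j) = 10·6 = 60 ≡ 5 (mod 11).
Step 5: correct position 3: c_3 = r_3 − e = 7 − 5 ≡ 2 (mod 11). Hence c = [7, 9, 2, 10, 8].
  Check: interpolating c through the α_i gives m(x) = 4 + 9·x (degree < 2) with m(α_i) = c_i for every i, so c is indeed a codeword.


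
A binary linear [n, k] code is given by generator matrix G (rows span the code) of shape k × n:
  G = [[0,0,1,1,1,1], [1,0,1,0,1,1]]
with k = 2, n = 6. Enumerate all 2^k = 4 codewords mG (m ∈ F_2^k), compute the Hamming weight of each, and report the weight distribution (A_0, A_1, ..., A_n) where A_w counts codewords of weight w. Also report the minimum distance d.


Weight distribution: A_0 = 1, A_2 = 1, A_4 = 2. Minimum distance d = 2.

Enumerate all 2^2 = 4 messages m ∈ F_2^2.
For each, compute codeword c = mG in F_2^6, then tally its weight.
  m = 00 → c = 000000, weight = 0.
  m = 10 → c = 001111, weight = 4.
  m = 01 → c = 101011, weight = 4.
  m = 11 → c = 100100, weight = 2.
Tally weights:
  weight 0: 1 codewords.
  weight 2: 1 codewords.
  weight 4: 2 codewords.
Minimum distance d = smallest w > 0 with A_w > 0 = 2.
Sanity: Σ A_w = 4 = 2^2 = 4 ✓.


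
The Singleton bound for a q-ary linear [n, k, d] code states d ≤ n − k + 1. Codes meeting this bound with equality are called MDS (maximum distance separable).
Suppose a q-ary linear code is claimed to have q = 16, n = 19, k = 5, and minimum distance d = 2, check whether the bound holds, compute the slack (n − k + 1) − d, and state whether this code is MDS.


Singleton RHS = n − k + 1 = 15, slack = 13, bound satisfied, not MDS.

Singleton bound: d ≤ n − k + 1.
Here n = 19, k = 5, so n − k + 1 = 15.
Given d = 2, check d ≤ 15: YES.
Slack = (n − k + 1) − d = 13.
The code is NOT MDS (slack = 13 > 0).
Description: the claimed parameters are [19, 5, 2]_16; such a code would be non-MDS.


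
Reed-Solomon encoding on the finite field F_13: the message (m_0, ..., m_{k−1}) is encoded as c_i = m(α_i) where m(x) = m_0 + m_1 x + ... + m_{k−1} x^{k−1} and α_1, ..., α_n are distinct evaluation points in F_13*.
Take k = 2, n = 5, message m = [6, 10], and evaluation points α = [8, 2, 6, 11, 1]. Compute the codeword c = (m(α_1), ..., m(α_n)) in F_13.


c = [8, 0, 1, 12, 3]

Message polynomial: m(x) = 6 + 10·x (mod 13).
For each evaluation point α_i, compute m(α_i) mod 13:
  α_1 = 8: Horner steps 10 → 8, so m(8) = 8.
  α_2 = 2: Horner steps 10 → 0, so m(2) = 0.
  α_3 = 6: Horner steps 10 → 1, so m(6) = 1.
  α_4 = 11: Horner steps 10 → 12, so m(11) = 12.
  α_5 = 1: Horner steps 10 → 3, so m(1) = 3.
Codeword c = [8, 0, 1, 12, 3] ∈ F_13^5.


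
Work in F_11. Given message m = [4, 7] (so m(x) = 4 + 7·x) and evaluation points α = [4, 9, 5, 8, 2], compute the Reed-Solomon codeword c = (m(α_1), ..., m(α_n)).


c = [10, 1, 6, 5, 7]

Message polynomial: m(x) = 4 + 7·x (mod 11).
For each evaluation point α_i, compute m(α_i) mod 11:
  α_1 = 4: Horner steps 7 → 10, so m(4) = 10.
  α_2 = 9: Horner steps 7 → 1, so m(9) = 1.
  α_3 = 5: Horner steps 7 → 6, so m(5) = 6.
  α_4 = 8: Horner steps 7 → 5, so m(8) = 5.
  α_5 = 2: Horner steps 7 → 7, so m(2) = 7.
Codeword c = [10, 1, 6, 5, 7] ∈ F_11^5.


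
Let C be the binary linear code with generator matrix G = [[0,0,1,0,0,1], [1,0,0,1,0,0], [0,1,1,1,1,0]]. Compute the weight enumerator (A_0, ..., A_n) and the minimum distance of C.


Weight distribution: A_0 = 1, A_2 = 2, A_4 = 5. Minimum distance d = 2.

Enumerate all 2^3 = 8 messages m ∈ F_2^3.
For each, compute codeword c = mG in F_2^6, then tally its weight.
  m = 000 → c = 000000, weight = 0.
  m = 100 → c = 001001, weight = 2.
  m = 010 → c = 100100, weight = 2.
  m = 110 → c = 101101, weight = 4.
  m = 001 → c = 011110, weight = 4.
  m = 101 → c = 010111, weight = 4.
  m = 011 → c = 111010, weight = 4.
  m = 111 → c = 110011, weight = 4.
Tally weights:
  weight 0: 1 codewords.
  weight 2: 2 codewords.
  weight 4: 5 codewords.
Minimum distance d = smallest w > 0 with A_w > 0 = 2.
Sanity: Σ A_w = 8 = 2^3 = 8 ✓.


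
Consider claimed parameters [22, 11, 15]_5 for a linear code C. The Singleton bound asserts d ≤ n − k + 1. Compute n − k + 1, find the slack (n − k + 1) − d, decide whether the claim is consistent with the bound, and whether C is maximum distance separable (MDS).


Singleton RHS = n − k + 1 = 12, slack = -3, bound violated (no such code; not MDS).

Singleton bound: d ≤ n − k + 1.
Here n = 22, k = 11, so n − k + 1 = 12.
Given d = 15, check d ≤ 12: NO.
Slack = (n − k + 1) − d = -3.
The slack is negative: d = 15 exceeds n − k + 1 = 12 by 3, so the Singleton bound is violated and no linear [22, 11, 15]_5 code can exist. In particular it is not MDS (MDS requires d = n − k + 1 exactly).
Description: the claimed parameters are [22, 11, 15]_5; such a code would be impossible (violates the Singleton bound).


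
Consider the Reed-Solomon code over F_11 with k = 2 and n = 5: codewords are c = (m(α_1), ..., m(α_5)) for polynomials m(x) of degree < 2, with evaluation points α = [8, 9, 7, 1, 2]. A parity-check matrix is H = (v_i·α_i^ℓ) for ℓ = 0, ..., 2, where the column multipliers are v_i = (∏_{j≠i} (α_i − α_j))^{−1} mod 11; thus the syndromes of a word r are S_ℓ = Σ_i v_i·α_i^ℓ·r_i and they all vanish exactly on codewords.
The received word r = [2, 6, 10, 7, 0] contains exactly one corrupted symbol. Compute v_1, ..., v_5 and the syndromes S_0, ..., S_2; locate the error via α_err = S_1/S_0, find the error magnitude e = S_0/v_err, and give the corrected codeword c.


S = (9, 8, 1), error at position 3, error magnitude e = 1, c = [2, 6, 9, 7, 0].

Step 1: column multipliers v_i = (∏_{j≠i}(α_i − α_j))^{−1} mod 11.
  i = 1 (α = 8): (8−9)(8−7)(8−1)(8−2) = (−1)·1·7·6 = −42 ≡ 2, so v_1 = 2^{−1} = 6 (mod 11).
  i = 2 (α = 9): (9−8)(9−7)(9−1)(9−2) = 1·2·8·7 = 112 ≡ 2, so v_2 = 2^{−1} = 6 (mod 11).
  i = 3 (α = 7): (7−8)(7−9)(7−1)(7−2) = (−1)·(−2)·6·5 = 60 ≡ 5, so v_3 = 5^{−1} = 9 (mod 11).
  i = 4 (α = 1): (1−8)(1−9)(1−7)(1−2) = (−7)·(−8)·(−6)·(−1) = 336 ≡ 6, so v_4 = 6^{−1} = 2 (mod 11).
  i = 5 (α = 2): (2−8)(2−9)(2−7)(2−1) = (−6)·(−7)·(−5)·1 = −210 ≡ 10, so v_5 = 10^{−1} = 10 (mod 11).
  v = [6, 6, 9, 2, 10].
Step 2: syndromes of r = [2, 6, 10, 7, 0] (all sums mod 11).
  S_0 = Σ v_i r_i = 6·2 + 6·6 + 9·10 + 2·7 + 10·0 = 152 ≡ 9.
  S_1 = Σ v_i α_i r_i = 6·8·2 + 6·9·6 + 9·7·10 + 2·1·7 + 10·2·0 = 1064 ≡ 8.
  α_i^2 mod 11 = [9, 4, 5, 1, 4].
  S_2 = Σ v_i α_i^2 r_i = 6·9·2 + 6·4·6 + 9·5·10 + 2·1·7 + 10·4·0 = 716 ≡ 1.
  S = (9, 8, 1) ≠ 0, so r is not a codeword (an error is present).
Step 3: locate the error. For a single error e at position i, S_ℓ = v_i·e·α_i^ℓ, so α_err = S_1/S_0.
  S_0^{−1} = 9^{−1} = 5 (mod 11), so α_err = 8·5 = 40 ≡ 7 = α_3. Error position i = 3.
  Consistency check: S_2/S_1 = 1·7 = 7 ≡ 7 = α_err ✓ (single-error assumption holds).
Step 4: error magnitude e = S_0/v_3 = S_0·∏_{j≠3}(α_3 − α_j) = 9·5 = 45 ≡ 1 (mod 11).
Step 5: correct position 3: c_3 = r_3 − e = 10 − 1 ≡ 9 (mod 11). Hence c = [2, 6, 9, 7, 0].
  Check: interpolating c through the α_i gives m(x) = 3 + 4·x (degree < 2) with m(α_i) = c_i for every i, so c is indeed a codeword.


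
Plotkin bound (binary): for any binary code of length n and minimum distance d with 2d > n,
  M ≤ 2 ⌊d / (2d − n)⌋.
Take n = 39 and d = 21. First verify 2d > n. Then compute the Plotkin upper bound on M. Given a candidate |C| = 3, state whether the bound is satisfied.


Plotkin bound M ≤ 14; given |C| = 3 ≤ bound (satisfied).

Check applicability: 2d = 42, n = 39.
2d − n = 3 > 0, so Plotkin applies.
Compute d/(2d−n) = 21/3 ≈ 7.0000.
⌊d/(2d−n)⌋ = 7.
Plotkin bound: M ≤ 2·7 = 14.
Given |C| = 3, check: satisfied.
This |C| is below the Plotkin bound.


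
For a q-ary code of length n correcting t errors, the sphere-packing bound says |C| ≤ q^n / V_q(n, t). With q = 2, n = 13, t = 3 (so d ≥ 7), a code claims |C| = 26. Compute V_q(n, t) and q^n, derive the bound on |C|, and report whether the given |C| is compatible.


V_q(n, t) = 378, q^n = 8192, Hamming bound = 21, |C| = 26 > bound (violated).

Step 1: Compute V_q(n, t) = Σ_{j=0}^3 C(n, j) (q−1)^j.
  j = 0: C(13,0)·(1)^0 = 1·1 = 1.
  j = 1: C(13,1)·(1)^1 = 13·1 = 13.
  j = 2: C(13,2)·(1)^2 = 78·1 = 78.
  j = 3: C(13,3)·(1)^3 = 286·1 = 286.
  V_q(n, t) = 1 + 13 + 78 + 286 = 378.
Step 2: q^n = 2^13 = 8192.
Step 3: Hamming bound ⌊q^n / V_q(n,t)⌋ = ⌊8192/378⌋ = 21.
Step 4: Compare |C| = 26 to 21: violated.
The claimed |C| lies above the Hamming bound, so no 2-ary code of length 13 with d ≥ 7 can have 26 codewords.


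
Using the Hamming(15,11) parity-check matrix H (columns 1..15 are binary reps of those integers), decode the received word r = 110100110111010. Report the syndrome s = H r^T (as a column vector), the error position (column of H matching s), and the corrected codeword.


s = (1, 0, 1, 1)^T, error position = 11, corrected codeword c = 110100110101010

Compute s = H r^T mod 2 one row at a time:
  s_1 = 1 + 0 + 1 + 1 + 1 + 0 + 1 + 0 = 5 ≡ 1 (mod 2).
  s_2 = 1 + 0 + 0 + 1 + 1 + 0 + 1 + 0 = 4 ≡ 0 (mod 2).
  s_3 = 1 + 0 + 0 + 1 + 1 + 1 + 1 + 0 = 5 ≡ 1 (mod 2).
  s_4 = 1 + 0 + 0 + 1 + 0 + 1 + 0 + 0 = 3 ≡ 1 (mod 2).
s = (1, 0, 1, 1)^T — this equals column 11 of H (binary 1011), so error is at position 11.
Correct: flip bit 11 of r = 110100110111010 to get c = 110100110101010.


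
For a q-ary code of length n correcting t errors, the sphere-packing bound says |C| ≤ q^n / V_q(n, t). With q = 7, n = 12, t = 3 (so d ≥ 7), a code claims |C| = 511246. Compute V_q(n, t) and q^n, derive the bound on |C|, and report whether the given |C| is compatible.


V_q(n, t) = 49969, q^n = 13841287201, Hamming bound = 276997, |C| = 511246 > bound (violated).

Step 1: Compute V_q(n, t) = Σ_{j=0}^3 C(n, j) (q−1)^j.
  j = 0: C(12,0)·(6)^0 = 1·1 = 1.
  j = 1: C(12,1)·(6)^1 = 12·6 = 72.
  j = 2: C(12,2)·(6)^2 = 66·36 = 2376.
  j = 3: C(12,3)·(6)^3 = 220·216 = 47520.
  V_q(n, t) = 1 + 72 + 2376 + 47520 = 49969.
Step 2: q^n = 7^12 = 13841287201.
Step 3: Hamming bound ⌊q^n / V_q(n,t)⌋ = ⌊13841287201/49969⌋ = 276997.
Step 4: Compare |C| = 511246 to 276997: violated.
The claimed |C| lies above the Hamming bound, so no 7-ary code of length 12 with d ≥ 7 can have 511246 codewords.


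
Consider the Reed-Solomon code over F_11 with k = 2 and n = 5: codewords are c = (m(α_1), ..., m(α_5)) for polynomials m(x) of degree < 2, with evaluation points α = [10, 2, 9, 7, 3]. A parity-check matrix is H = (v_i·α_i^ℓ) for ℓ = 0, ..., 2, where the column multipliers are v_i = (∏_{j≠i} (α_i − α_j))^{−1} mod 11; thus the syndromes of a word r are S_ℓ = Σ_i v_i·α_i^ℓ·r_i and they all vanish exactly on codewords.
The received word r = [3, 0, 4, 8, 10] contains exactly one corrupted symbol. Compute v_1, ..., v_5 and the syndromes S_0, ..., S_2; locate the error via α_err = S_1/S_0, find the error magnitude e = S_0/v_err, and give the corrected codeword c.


S = (9, 8, 1), error at position 4, error magnitude e = 2, c = [3, 0, 4, 6, 10].

Step 1: column multipliers v_i = (∏_{j≠i}(α_i − α_j))^{−1} mod 11.
  i = 1 (α = 10): (10−2)(10−9)(10−7)(10−3) = 8·1·3·7 = 168 ≡ 3, so v_1 = 3^{−1} = 4 (mod 11).
  i = 2 (α = 2): (2−10)(2−9)(2−7)(2−3) = (−8)·(−7)·(−5)·(−1) = 280 ≡ 5, so v_2 = 5^{−1} = 9 (mod 11).
  i = 3 (α = 9): (9−10)(9−2)(9−7)(9−3) = (−1)·7·2·6 = −84 ≡ 4, so v_3 = 4^{−1} = 3 (mod 11).
  i = 4 (α = 7): (7−10)(7−2)(7−9)(7−3) = (−3)·5·(−2)·4 = 120 ≡ 10, so v_4 = 10^{−1} = 10 (mod 11).
  i = 5 (α = 3): (3−10)(3−2)(3−9)(3−7) = (−7)·1·(−6)·(−4) = −168 ≡ 8, so v_5 = 8^{−1} = 7 (mod 11).
  v = [4, 9, 3, 10, 7].
Step 2: syndromes of r = [3, 0, 4, 8, 10] (all sums mod 11).
  S_0 = Σ v_i r_i = 4·3 + 9·0 + 3·4 + 10·8 + 7·10 = 174 ≡ 9.
  S_1 = Σ v_i α_i r_i = 4·10·3 + 9·2·0 + 3·9·4 + 10·7·8 + 7·3·10 = 998 ≡ 8.
  α_i^2 mod 11 = [1, 4, 4, 5, 9].
  S_2 = Σ v_i α_i^2 r_i = 4·1·3 + 9·4·0 + 3·4·4 + 10·5·8 + 7·9·10 = 1090 ≡ 1.
  S = (9, 8, 1) ≠ 0, so r is not a codeword (an error is present).
Step 3: locate the error. For a single error e at position i, S_ℓ = v_i·e·α_i^ℓ, so α_err = S_1/S_0.
  S_0^{−1} = 9^{−1} = 5 (mod 11), so α_err = 8·5 = 40 ≡ 7 = α_4. Error position i = 4.
  Consistency check: S_2/S_1 = 1·7 = 7 ≡ 7 = α_err ✓ (single-error assumption holds).
Step 4: error magnitude e = S_0/v_4 = S_0·∏_{j≠4}(α_4 − α_j) = 9·10 = 90 ≡ 2 (mod 11).
Step 5: correct position 4: c_4 = r_4 − e = 8 − 2 ≡ 6 (mod 11). Hence c = [3, 0, 4, 6, 10].
  Check: interpolating c through the α_i gives m(x) = 2 + 10·x (degree < 2) with m(α_i) = c_i for every i, so c is indeed a codeword.


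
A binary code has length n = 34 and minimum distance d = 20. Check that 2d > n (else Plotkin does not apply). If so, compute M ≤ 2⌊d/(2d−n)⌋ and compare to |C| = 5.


Plotkin bound M ≤ 6; given |C| = 5 ≤ bound (satisfied).

Check applicability: 2d = 40, n = 34.
2d − n = 6 > 0, so Plotkin applies.
Compute d/(2d−n) = 20/6 ≈ 3.3333.
⌊d/(2d−n)⌋ = 3.
Plotkin bound: M ≤ 2·3 = 6.
Given |C| = 5, check: satisfied.
This |C| is below the Plotkin bound.


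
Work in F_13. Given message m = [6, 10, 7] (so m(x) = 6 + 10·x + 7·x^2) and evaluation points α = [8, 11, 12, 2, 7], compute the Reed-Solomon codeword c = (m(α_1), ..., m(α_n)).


c = [1, 1, 3, 2, 3]

Message polynomial: m(x) = 6 + 10·x + 7·x^2 (mod 13).
For each evaluation point α_i, compute m(α_i) mod 13:
  α_1 = 8: Horner steps 7 → 1 → 1, so m(8) = 1.
  α_2 = 11: Horner steps 7 → 9 → 1, so m(11) = 1.
  α_3 = 12: Horner steps 7 → 3 → 3, so m(12) = 3.
  α_4 = 2: Horner steps 7 → 11 → 2, so m(2) = 2.
  α_5 = 7: Horner steps 7 → 7 → 3, so m(7) = 3.
Codeword c = [1, 1, 3, 2, 3] ∈ F_13^5.


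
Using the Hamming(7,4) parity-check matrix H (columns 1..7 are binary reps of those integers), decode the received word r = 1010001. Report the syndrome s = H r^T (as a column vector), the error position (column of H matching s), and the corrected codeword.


s = (1, 0, 1)^T, error position = 5, corrected codeword c = 1010101

Compute s = H r^T mod 2 one row at a time:
  s_1 = 0 + 0 + 0 + 1 = 1 ≡ 1 (mod 2).
  s_2 = 0 + 1 + 0 + 1 = 2 ≡ 0 (mod 2).
  s_3 = 1 + 1 + 0 + 1 = 3 ≡ 1 (mod 2).
s = (1, 0, 1)^T — this equals column 5 of H (binary 101), so error is at position 5.
Correct: flip bit 5 of r = 1010001 to get c = 1010101.


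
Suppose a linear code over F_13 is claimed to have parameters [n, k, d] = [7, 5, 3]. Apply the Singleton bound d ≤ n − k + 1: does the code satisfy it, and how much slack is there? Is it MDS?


Singleton RHS = n − k + 1 = 3, slack = 0, bound satisfied, MDS.

Singleton bound: d ≤ n − k + 1.
Here n = 7, k = 5, so n − k + 1 = 3.
Given d = 3, check d ≤ 3: YES.
Slack = (n − k + 1) − d = 0.
The code is MDS (slack = 0).
Description: the claimed parameters are [7, 5, 3]_13; such a code would be MDS (meets Singleton bound).


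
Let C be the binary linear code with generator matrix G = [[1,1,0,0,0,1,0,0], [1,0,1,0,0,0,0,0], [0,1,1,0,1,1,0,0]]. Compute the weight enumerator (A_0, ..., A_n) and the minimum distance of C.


Weight distribution: A_0 = 1, A_1 = 1, A_2 = 1, A_3 = 3, A_4 = 2. Minimum distance d = 1.

Enumerate all 2^3 = 8 messages m ∈ F_2^3.
For each, compute codeword c = mG in F_2^8, then tally its weight.
  m = 000 → c = 00000000, weight = 0.
  m = 100 → c = 11000100, weight = 3.
  m = 010 → c = 10100000, weight = 2.
  m = 110 → c = 01100100, weight = 3.
  m = 001 → c = 01101100, weight = 4.
  m = 101 → c = 10101000, weight = 3.
  m = 011 → c = 11001100, weight = 4.
  m = 111 → c = 00001000, weight = 1.
Tally weights:
  weight 0: 1 codewords.
  weight 1: 1 codewords.
  weight 2: 1 codewords.
  weight 3: 3 codewords.
  weight 4: 2 codewords.
Minimum distance d = smallest w > 0 with A_w > 0 = 1.
Sanity: Σ A_w = 8 = 2^3 = 8 ✓.


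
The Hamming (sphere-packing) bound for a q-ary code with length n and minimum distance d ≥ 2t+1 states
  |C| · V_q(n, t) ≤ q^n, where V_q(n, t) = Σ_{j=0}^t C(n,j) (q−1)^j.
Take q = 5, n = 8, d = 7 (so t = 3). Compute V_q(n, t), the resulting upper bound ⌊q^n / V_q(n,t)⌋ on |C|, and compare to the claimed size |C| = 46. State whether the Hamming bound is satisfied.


V_q(n, t) = 4065, q^n = 390625, Hamming bound = 96, |C| = 46 ≤ bound (satisfied).

Step 1: Compute V_q(n, t) = Σ_{j=0}^3 C(n, j) (q−1)^j.
  j = 0: C(8,0)·(4)^0 = 1·1 = 1.
  j = 1: C(8,1)·(4)^1 = 8·4 = 32.
  j = 2: C(8,2)·(4)^2 = 28·16 = 448.
  j = 3: C(8,3)·(4)^3 = 56·64 = 3584.
  V_q(n, t) = 1 + 32 + 448 + 3584 = 4065.
Step 2: q^n = 5^8 = 390625.
Step 3: Hamming bound ⌊q^n / V_q(n,t)⌋ = ⌊390625/4065⌋ = 96.
Step 4: Compare |C| = 46 to 96: satisfied.
The claimed |C| lies below the Hamming bound.


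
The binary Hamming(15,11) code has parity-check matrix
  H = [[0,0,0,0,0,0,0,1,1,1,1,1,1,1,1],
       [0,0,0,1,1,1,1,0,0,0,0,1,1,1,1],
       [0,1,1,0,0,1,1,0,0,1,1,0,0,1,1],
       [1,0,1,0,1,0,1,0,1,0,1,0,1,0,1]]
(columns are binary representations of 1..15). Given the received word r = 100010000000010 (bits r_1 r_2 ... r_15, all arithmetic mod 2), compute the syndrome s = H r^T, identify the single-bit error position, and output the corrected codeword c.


s = (1, 0, 1, 0)^T, error position = 10, corrected codeword c = 100010000100010

Compute s = H r^T mod 2 one row at a time:
  s_1 = 0 + 0 + 0 + 0 + 0 + 0 + 1 + 0 = 1 ≡ 1 (mod 2).
  s_2 = 0 + 1 + 0 + 0 + 0 + 0 + 1 + 0 = 2 ≡ 0 (mod 2).
  s_3 = 0 + 0 + 0 + 0 + 0 + 0 + 1 + 0 = 1 ≡ 1 (mod 2).
  s_4 = 1 + 0 + 1 + 0 + 0 + 0 + 0 + 0 = 2 ≡ 0 (mod 2).
s = (1, 0, 1, 0)^T — this equals column 10 of H (binary 1010), so error is at position 10.
Correct: flip bit 10 of r = 100010000000010 to get c = 100010000100010.


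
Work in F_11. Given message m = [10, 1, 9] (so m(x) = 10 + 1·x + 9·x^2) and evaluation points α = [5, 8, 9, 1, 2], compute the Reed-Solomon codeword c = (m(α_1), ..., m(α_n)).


c = [9, 0, 0, 9, 4]

Message polynomial: m(x) = 10 + 1·x + 9·x^2 (mod 11).
For each evaluation point α_i, compute m(α_i) mod 11:
  α_1 = 5: Horner steps 9 → 2 → 9, so m(5) = 9.
  α_2 = 8: Horner steps 9 → 7 → 0, so m(8) = 0.
  α_3 = 9: Horner steps 9 → 5 → 0, so m(9) = 0.
  α_4 = 1: Horner steps 9 → 10 → 9, so m(1) = 9.
  α_5 = 2: Horner steps 9 → 8 → 4, so m(2) = 4.
Codeword c = [9, 0, 0, 9, 4] ∈ F_11^5.


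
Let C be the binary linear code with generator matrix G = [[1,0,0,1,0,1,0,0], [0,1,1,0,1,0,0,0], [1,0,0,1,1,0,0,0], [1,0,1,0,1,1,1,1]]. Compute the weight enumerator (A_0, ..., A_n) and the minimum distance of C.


Weight distribution: A_0 = 1, A_2 = 1, A_3 = 4, A_4 = 3, A_5 = 4, A_6 = 3. Minimum distance d = 2.

Enumerate all 2^4 = 16 messages m ∈ F_2^4.
For each, compute codeword c = mG in F_2^8, then tally its weight.
  m = 0000 → c = 00000000, weight = 0.
  m = 1000 → c = 10010100, weight = 3.
  m = 0100 → c = 01101000, weight = 3.
  m = 1100 → c = 11111100, weight = 6.
  m = 0010 → c = 10011000, weight = 3.
  m = 1010 → c = 00001100, weight = 2.
  m = 0110 → c = 11110000, weight = 4.
  m = 1110 → c = 01100100, weight = 3.
  m = 0001 → c = 10101111, weight = 6.
  m = 1001 → c = 00111011, weight = 5.
  m = 0101 → c = 11000111, weight = 5.
  m = 1101 → c = 01010011, weight = 4.
  m = 0011 → c = 00110111, weight = 5.
  m = 1011 → c = 10100011, weight = 4.
  m = 0111 → c = 01011111, weight = 6.
  m = 1111 → c = 11001011, weight = 5.
Tally weights:
  weight 0: 1 codewords.
  weight 2: 1 codewords.
  weight 3: 4 codewords.
  weight 4: 3 codewords.
  weight 5: 4 codewords.
  weight 6: 3 codewords.
Minimum distance d = smallest w > 0 with A_w > 0 = 2.
Sanity: Σ A_w = 16 = 2^4 = 16 ✓.


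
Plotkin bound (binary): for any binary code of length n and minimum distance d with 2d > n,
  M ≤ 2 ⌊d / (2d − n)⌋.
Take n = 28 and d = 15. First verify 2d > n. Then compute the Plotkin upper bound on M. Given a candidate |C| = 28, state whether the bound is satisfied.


Plotkin bound M ≤ 14; given |C| = 28 > bound (violated).

Check applicability: 2d = 30, n = 28.
2d − n = 2 > 0, so Plotkin applies.
Compute d/(2d−n) = 15/2 ≈ 7.5000.
⌊d/(2d−n)⌋ = 7.
Plotkin bound: M ≤ 2·7 = 14.
Given |C| = 28, check: VIOLATED.
This |C| is above the Plotkin bound, so no binary code with n = 28, d = 15 and 28 codewords exists.


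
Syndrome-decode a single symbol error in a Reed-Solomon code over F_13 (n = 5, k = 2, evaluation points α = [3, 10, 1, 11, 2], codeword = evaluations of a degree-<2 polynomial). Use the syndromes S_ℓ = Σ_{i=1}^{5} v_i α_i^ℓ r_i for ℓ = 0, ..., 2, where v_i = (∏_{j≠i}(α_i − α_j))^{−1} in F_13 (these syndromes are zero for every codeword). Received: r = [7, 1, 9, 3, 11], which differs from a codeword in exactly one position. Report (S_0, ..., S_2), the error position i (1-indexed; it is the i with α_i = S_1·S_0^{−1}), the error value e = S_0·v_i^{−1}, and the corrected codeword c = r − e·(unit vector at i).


S = (9, 1, 3), error at position 1, error magnitude e = 7, c = [0, 1, 9, 3, 11].

Step 1: column multipliers v_i = (∏_{j≠i}(α_i − α_j))^{−1} mod 13.
  i = 1 (α = 3): (3−10)(3−1)(3−11)(3−2) = (−7)·2·(−8)·1 = 112 ≡ 8, so v_1 = 8^{−1} = 5 (mod 13).
  i = 2 (α = 10): (10−3)(10−1)(10−11)(10−2) = 7·9·(−1)·8 = −504 ≡ 3, so v_2 = 3^{−1} = 9 (mod 13).
  i = 3 (α = 1): (1−3)(1−10)(1−11)(1−2) = (−2)·(−9)·(−10)·(−1) = 180 ≡ 11, so v_3 = 11^{−1} = 6 (mod 13).
  i = 4 (α = 11): (11−3)(11−10)(11−1)(11−2) = 8·1·10·9 = 720 ≡ 5, so v_4 = 5^{−1} = 8 (mod 13).
  i = 5 (α = 2): (2−3)(2−10)(2−1)(2−11) = (−1)·(−8)·1·(−9) = −72 ≡ 6, so v_5 = 6^{−1} = 11 (mod 13).
  v = [5, 9, 6, 8, 11].
Step 2: syndromes of r = [7, 1, 9, 3, 11] (all sums mod 13).
  S_0 = Σ v_i r_i = 5·7 + 9·1 + 6·9 + 8·3 + 11·11 = 243 ≡ 9.
  S_1 = Σ v_i α_i r_i = 5·3·7 + 9·10·1 + 6·1·9 + 8·11·3 + 11·2·11 = 755 ≡ 1.
  α_i^2 mod 13 = [9, 9, 1, 4, 4].
  S_2 = Σ v_i α_i^2 r_i = 5·9·7 + 9·9·1 + 6·1·9 + 8·4·3 + 11·4·11 = 1030 ≡ 3.
  S = (9, 1, 3) ≠ 0, so r is not a codeword (an error is present).
Step 3: locate the error. For a single error e at position i, S_ℓ = v_i·e·α_i^ℓ, so α_err = S_1/S_0.
  S_0^{−1} = 9^{−1} = 3 (mod 13), so α_err = 1·3 = 3 ≡ 3 = α_1. Error position i = 1.
  Consistency check: S_2/S_1 = 3·1 = 3 ≡ 3 = α_err ✓ (single-error assumption holds).
Step 4: error magnitude e = S_0/v_1 = S_0·∏_{j≠1}(α_1 − α_j) = 9·8 = 72 ≡ 7 (mod 13).
Step 5: correct position 1: c_1 = r_1 − e = 7 − 7 ≡ 0 (mod 13). Hence c = [0, 1, 9, 3, 11].
  Check: interpolating c through the α_i gives m(x) = 7 + 2·x (degree < 2) with m(α_i) = c_i for every i, so c is indeed a codeword.


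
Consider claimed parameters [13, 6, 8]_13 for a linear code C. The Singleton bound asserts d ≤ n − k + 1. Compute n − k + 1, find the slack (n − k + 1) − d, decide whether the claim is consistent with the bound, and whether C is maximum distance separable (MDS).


Singleton RHS = n − k + 1 = 8, slack = 0, bound satisfied, MDS.

Singleton bound: d ≤ n − k + 1.
Here n = 13, k = 6, so n − k + 1 = 8.
Given d = 8, check d ≤ 8: YES.
Slack = (n − k + 1) − d = 0.
The code is MDS (slack = 0).
Description: the claimed parameters are [13, 6, 8]_13; such a code would be MDS (meets Singleton bound).


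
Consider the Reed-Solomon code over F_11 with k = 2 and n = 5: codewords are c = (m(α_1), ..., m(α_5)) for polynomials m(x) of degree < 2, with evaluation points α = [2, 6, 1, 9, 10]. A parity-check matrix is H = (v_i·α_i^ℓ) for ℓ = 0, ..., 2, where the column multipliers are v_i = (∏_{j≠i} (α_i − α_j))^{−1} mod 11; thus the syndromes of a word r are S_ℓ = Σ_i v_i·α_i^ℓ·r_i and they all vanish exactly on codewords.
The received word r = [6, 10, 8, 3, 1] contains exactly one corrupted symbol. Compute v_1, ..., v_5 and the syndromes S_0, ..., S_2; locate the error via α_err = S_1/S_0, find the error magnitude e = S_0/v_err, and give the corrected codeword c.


S = (5, 8, 4), error at position 2, error magnitude e = 1, c = [6, 9, 8, 3, 1].

Step 1: column multipliers v_i = (∏_{j≠i}(α_i − α_j))^{−1} mod 11.
  i = 1 (α = 2): (2−6)(2−1)(2−9)(2−10) = (−4)·1·(−7)·(−8) = −224 ≡ 7, so v_1 = 7^{−1} = 8 (mod 11).
  i = 2 (α = 6): (6−2)(6−1)(6−9)(6−10) = 4·5·(−3)·(−4) = 240 ≡ 9, so v_2 = 9^{−1} = 5 (mod 11).
  i = 3 (α = 1): (1−2)(1−6)(1−9)(1−10) = (−1)·(−5)·(−8)·(−9) = 360 ≡ 8, so v_3 = 8^{−1} = 7 (mod 11).
  i = 4 (α = 9): (9−2)(9−6)(9−1)(9−10) = 7·3·8·(−1) = −168 ≡ 8, so v_4 = 8^{−1} = 7 (mod 11).
  i = 5 (α = 10): (10−2)(10−6)(10−1)(10−9) = 8·4·9·1 = 288 ≡ 2, so v_5 = 2^{−1} = 6 (mod 11).
  v = [8, 5, 7, 7, 6].
Step 2: syndromes of r = [6, 10, 8, 3, 1] (all sums mod 11).
  S_0 = Σ v_i r_i = 8·6 + 5·10 + 7·8 + 7·3 + 6·1 = 181 ≡ 5.
  S_1 = Σ v_i α_i r_i = 8·2·6 + 5·6·10 + 7·1·8 + 7·9·3 + 6·10·1 = 701 ≡ 8.
  α_i^2 mod 11 = [4, 3, 1, 4, 1].
  S_2 = Σ v_i α_i^2 r_i = 8·4·6 + 5·3·10 + 7·1·8 + 7·4·3 + 6·1·1 = 488 ≡ 4.
  S = (5, 8, 4) ≠ 0, so r is not a codeword (an error is present).
Step 3: locate the error. For a single error e at position i, S_ℓ = v_i·e·α_i^ℓ, so α_err = S_1/S_0.
  S_0^{−1} = 5^{−1} = 9 (mod 11), so α_err = 8·9 = 72 ≡ 6 = α_2. Error position i = 2.
  Consistency check: S_2/S_1 = 4·7 = 28 ≡ 6 = α_err ✓ (single-error assumption holds).
Step 4: error magnitude e = S_0/v_2 = S_0·∏_{j≠2}(α_2 − α_j) = 5·9 = 45 ≡ 1 (mod 11).
Step 5: correct position 2: c_2 = r_2 − e = 10 − 1 ≡ 9 (mod 11). Hence c = [6, 9, 8, 3, 1].
  Check: interpolating c through the α_i gives m(x) = 10 + 9·x (degree < 2) with m(α_i) = c_i for every i, so c is indeed a codeword.
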